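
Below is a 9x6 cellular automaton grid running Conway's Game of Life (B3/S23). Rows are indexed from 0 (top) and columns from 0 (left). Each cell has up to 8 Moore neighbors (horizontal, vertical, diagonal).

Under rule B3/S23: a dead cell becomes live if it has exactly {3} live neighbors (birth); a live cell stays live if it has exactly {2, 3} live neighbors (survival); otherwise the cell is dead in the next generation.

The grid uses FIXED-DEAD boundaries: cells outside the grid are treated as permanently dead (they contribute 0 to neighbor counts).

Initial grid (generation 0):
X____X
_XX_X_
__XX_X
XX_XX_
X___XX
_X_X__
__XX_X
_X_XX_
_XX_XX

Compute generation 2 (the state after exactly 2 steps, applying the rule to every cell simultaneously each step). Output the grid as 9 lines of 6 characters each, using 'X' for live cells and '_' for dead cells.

Simulating step by step:
Generation 0 (given above): 27 live cells
Generation 1: 20 live cells
_X____
_XX_XX
X____X
XX____
X____X
_X_X_X
_X____
_X____
_XX_XX
Generation 2: 26 live cells
(generation 2 grid is the final answer)

Answer: _XX___
XXX_XX
X_X_XX
XX____
X_X_X_
XXX_X_
XX____
XX____
_XX___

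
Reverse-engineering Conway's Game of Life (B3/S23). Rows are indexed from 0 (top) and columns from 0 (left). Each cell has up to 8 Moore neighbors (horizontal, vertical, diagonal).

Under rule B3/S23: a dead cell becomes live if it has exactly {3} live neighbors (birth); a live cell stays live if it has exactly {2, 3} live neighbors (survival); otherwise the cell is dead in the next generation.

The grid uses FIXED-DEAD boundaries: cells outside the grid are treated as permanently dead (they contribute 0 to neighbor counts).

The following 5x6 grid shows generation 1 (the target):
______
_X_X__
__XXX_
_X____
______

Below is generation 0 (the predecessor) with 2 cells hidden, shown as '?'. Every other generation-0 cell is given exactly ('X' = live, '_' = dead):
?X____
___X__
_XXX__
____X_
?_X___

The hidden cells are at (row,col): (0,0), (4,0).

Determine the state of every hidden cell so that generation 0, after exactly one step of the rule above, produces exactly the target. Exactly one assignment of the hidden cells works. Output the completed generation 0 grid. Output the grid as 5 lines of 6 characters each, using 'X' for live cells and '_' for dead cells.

Answer: _X____
___X__
_XXX__
____X_
__X___

Derivation:
Hidden generation-0 cells (in order): (0,0), (4,0).
A hidden cell only influences target cells in its own 3x3 neighborhood. Try each of the 2^2 = 4 assignments, step the completed generation 0 forward once under B3/S23, and compare with the target:
  (0,0)=_ (4,0)=_ -> step reproduces the target at every cell -> ACCEPT
  (0,0)=_ (4,0)=X -> step gives (3,1)='_' but target has 'X' -> reject
  (0,0)=X (4,0)=_ -> step gives (1,0)='X' but target has '_' -> reject
  (0,0)=X (4,0)=X -> step gives (1,0)='X' but target has '_' -> reject
Unique solution: (0,0)=dead, (4,0)=dead.
Check: live-neighbor counts of every cell in the completed generation 0:
102110
235220
113331
134411
010211
Applying B3/S23 to generation 0 with these counts gives:
______
_X_X__
__XXX_
_X____
______
which matches the target exactly.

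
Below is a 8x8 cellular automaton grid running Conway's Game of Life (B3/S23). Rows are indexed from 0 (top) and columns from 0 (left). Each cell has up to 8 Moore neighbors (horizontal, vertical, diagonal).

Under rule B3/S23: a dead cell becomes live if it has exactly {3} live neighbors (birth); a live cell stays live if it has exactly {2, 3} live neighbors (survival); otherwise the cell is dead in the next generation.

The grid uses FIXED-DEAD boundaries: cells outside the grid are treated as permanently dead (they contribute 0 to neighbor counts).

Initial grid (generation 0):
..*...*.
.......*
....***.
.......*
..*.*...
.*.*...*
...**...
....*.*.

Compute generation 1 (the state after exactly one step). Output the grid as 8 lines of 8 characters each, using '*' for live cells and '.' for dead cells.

Answer: ........
.......*
.....***
...**.*.
..**....
........
..****..
...***..

Derivation:
Simulating step by step:
Generation 0 (given above): 16 live cells
Generation 1: 16 live cells
(generation 1 grid is the final answer)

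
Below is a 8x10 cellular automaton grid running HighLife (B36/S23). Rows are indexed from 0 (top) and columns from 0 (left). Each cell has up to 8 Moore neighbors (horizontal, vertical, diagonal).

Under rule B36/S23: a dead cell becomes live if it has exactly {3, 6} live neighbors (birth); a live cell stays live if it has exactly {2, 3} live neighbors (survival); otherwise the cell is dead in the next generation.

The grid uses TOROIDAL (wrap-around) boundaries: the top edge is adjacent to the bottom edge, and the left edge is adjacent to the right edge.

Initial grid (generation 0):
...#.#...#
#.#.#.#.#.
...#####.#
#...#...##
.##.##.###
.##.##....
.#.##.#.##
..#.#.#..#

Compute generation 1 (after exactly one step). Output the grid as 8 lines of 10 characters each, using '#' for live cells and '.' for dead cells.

Simulating step by step:
Generation 0 (given above): 39 live cells
Generation 1: 30 live cells
(generation 1 grid is the final answer)

Answer: ###...####
#.#..#..#.
.#....#...
.##..#....
..#...##..
...#......
.#...#####
..#...##.#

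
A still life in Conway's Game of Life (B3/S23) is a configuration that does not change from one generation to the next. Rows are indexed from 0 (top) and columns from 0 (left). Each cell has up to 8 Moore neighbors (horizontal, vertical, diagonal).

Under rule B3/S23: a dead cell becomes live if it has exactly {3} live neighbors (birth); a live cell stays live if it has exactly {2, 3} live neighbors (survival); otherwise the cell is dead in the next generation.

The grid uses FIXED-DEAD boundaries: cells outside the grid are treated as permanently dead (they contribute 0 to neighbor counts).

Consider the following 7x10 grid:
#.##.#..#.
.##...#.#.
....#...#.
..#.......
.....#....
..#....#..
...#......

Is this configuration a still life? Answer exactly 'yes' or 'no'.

Compute generation 1 and compare to generation 0 (given above):
Generation 1:
..##...#..
.##.##..##
.###...#..
..........
..........
..........
..........
Cell (0,0) differs: gen0=1 vs gen1=0 -> NOT a still life.

Answer: no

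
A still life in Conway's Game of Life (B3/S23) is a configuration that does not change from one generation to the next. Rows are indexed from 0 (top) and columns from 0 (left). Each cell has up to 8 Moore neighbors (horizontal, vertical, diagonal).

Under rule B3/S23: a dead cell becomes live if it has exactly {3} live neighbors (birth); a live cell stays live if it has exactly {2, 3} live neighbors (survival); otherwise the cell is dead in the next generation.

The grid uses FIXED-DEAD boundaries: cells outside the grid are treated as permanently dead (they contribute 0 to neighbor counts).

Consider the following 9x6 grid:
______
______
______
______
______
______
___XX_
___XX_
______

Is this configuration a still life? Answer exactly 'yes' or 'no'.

Compute generation 1 and compare to generation 0 (given above):
Generation 1:
______
______
______
______
______
______
___XX_
___XX_
______
The grids are IDENTICAL -> still life.

Answer: yes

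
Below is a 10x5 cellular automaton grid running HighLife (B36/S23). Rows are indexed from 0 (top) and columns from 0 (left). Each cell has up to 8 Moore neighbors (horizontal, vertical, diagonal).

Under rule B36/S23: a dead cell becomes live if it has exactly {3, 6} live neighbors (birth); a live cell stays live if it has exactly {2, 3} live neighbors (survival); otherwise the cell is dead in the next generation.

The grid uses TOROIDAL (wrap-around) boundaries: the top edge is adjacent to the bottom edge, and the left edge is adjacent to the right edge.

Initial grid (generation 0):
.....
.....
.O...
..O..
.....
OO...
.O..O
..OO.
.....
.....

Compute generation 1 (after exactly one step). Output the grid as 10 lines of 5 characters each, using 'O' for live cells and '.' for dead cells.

Answer: .....
.....
.....
.....
.O...
OO...
.O.OO
..OO.
.....
.....

Derivation:
Simulating step by step:
Generation 0 (given above): 8 live cells
Generation 1: 8 live cells
(generation 1 grid is the final answer)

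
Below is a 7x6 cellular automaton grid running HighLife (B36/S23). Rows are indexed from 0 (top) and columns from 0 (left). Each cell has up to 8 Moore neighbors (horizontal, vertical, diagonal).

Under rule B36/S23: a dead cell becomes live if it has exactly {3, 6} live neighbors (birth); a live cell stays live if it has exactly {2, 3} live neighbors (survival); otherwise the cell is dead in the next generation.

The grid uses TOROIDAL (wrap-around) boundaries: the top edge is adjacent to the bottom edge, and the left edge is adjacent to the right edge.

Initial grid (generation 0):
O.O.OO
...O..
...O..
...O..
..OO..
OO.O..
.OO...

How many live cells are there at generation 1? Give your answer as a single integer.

Simulating step by step:
Generation 0 (given above): 14 live cells
Generation 1: 19 live cells
O.O.OO
..OO.O
..OOO.
...OO.
.O.OO.
O.OO..
....O.
Population at generation 1: 19

Answer: 19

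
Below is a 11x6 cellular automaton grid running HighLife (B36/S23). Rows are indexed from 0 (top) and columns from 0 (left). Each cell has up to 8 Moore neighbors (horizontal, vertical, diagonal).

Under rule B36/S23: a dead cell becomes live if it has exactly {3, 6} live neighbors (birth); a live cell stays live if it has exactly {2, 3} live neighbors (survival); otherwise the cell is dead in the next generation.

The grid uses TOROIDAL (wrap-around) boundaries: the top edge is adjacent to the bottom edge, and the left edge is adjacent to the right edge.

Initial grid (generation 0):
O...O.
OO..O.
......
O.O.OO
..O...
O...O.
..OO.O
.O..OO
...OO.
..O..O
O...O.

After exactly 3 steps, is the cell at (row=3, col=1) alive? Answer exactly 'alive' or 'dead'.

Answer: alive

Derivation:
Simulating step by step:
Generation 0 (given above): 24 live cells
Generation 1: 30 live cells
O..OOO
OO....
...OO.
.O.O.O
O...O.
.OO.OO
.OOO..
O....O
O.OO..
.....O
OO.OO.
Generation 2: 26 live cells
...O..
OOO...
.O.OOO
O.OO.O
......
....OO
...O..
O...OO
OO..O.
.....O
.OOO.O
Generation 3: 30 live cells
..OOO.
OO...O
O.O...
OOOO.O
O..O..
....O.
O..O..
OO.OO.
.O..OO
...O.O
O.OO..

Cell (3,1) at generation 3: 1 -> alive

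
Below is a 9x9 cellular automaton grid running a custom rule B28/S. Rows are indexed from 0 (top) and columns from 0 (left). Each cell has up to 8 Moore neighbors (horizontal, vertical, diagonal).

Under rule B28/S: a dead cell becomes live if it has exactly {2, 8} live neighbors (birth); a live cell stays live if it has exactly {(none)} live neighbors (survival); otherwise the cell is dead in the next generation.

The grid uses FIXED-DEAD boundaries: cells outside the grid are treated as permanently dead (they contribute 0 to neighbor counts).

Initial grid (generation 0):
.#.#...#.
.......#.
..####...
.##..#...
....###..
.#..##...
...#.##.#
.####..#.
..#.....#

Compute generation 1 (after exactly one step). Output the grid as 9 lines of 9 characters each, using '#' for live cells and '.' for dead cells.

Simulating step by step:
Generation 0 (given above): 28 live cells
Generation 1: 11 live cells
(generation 1 grid is the final answer)

Answer: ..#...#.#
.#...#..#
.........
.........
#........
..#......
#........
.........
....#..#.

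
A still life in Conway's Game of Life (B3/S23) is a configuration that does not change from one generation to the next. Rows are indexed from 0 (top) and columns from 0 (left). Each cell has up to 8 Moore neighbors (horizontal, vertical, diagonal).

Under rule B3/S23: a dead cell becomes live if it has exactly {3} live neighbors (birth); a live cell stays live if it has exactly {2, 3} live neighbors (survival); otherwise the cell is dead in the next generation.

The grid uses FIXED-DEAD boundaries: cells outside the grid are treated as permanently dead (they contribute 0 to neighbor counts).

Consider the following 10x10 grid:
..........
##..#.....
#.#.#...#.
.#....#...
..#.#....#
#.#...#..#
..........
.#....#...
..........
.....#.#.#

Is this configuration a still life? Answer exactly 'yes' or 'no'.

Compute generation 1 and compare to generation 0 (given above):
Generation 1:
..........
##.#......
#.##.#....
.##..#....
..##.#....
.#.#......
.#........
..........
......#...
..........
Cell (1,3) differs: gen0=0 vs gen1=1 -> NOT a still life.

Answer: no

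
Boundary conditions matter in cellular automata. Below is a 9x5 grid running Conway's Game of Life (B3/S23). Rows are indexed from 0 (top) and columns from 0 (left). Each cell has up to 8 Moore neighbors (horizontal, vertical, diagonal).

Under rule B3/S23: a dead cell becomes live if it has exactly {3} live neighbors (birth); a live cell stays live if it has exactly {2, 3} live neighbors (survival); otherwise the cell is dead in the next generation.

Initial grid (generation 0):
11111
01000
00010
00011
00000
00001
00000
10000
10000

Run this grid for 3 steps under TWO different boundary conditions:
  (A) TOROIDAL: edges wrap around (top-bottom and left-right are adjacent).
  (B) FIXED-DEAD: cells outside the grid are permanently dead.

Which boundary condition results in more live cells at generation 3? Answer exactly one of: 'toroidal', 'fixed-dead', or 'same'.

Under TOROIDAL boundary, generation 3:
01111
00110
00001
11000
00001
00000
00000
00000
10010
Population = 12

Under FIXED-DEAD boundary, generation 3:
01010
10000
01000
00110
00000
00000
00000
00000
00000
Population = 6

Comparison: toroidal=12, fixed-dead=6 -> toroidal

Answer: toroidal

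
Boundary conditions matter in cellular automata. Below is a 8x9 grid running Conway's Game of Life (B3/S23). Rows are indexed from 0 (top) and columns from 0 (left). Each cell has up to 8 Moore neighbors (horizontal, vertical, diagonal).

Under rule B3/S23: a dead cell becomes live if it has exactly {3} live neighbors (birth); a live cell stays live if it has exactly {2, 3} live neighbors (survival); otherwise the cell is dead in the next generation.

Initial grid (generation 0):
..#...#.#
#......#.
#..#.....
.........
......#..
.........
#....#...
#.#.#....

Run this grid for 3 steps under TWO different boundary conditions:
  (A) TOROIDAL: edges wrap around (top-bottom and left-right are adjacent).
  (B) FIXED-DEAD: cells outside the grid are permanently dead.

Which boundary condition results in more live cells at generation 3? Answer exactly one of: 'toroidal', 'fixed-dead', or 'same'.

Under TOROIDAL boundary, generation 3:
..#..####
##....##.
#.......#
.........
.........
.........
.#.......
.##..####
Population = 18

Under FIXED-DEAD boundary, generation 3:
.........
.........
.........
.........
.........
.........
.........
.........
Population = 0

Comparison: toroidal=18, fixed-dead=0 -> toroidal

Answer: toroidal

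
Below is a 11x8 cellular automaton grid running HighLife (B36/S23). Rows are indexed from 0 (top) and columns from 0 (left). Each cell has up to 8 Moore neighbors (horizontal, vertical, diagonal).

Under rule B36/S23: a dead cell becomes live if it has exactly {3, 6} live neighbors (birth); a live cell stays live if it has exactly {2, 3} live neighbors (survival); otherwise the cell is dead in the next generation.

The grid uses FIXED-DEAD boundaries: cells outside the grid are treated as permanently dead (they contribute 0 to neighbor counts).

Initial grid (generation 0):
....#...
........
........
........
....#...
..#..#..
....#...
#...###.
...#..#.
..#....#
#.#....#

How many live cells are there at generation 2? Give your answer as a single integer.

Simulating step by step:
Generation 0 (given above): 16 live cells
Generation 1: 19 live cells
........
........
........
........
........
...###..
...##.#.
...##.#.
...##.##
.###..##
.#......
Generation 2: 16 live cells
........
........
........
........
....#...
...#.#..
..#..##.
..#..##.
........
.#.#####
.#......
Population at generation 2: 16

Answer: 16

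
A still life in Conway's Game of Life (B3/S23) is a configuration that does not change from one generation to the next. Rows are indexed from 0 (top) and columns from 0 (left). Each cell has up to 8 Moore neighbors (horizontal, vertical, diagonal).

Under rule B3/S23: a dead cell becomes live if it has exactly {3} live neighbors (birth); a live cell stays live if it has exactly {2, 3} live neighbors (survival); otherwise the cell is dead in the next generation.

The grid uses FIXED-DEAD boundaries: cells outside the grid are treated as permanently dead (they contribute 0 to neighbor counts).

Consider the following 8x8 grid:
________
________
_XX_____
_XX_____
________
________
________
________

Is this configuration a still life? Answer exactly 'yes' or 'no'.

Compute generation 1 and compare to generation 0 (given above):
Generation 1:
________
________
_XX_____
_XX_____
________
________
________
________
The grids are IDENTICAL -> still life.

Answer: yes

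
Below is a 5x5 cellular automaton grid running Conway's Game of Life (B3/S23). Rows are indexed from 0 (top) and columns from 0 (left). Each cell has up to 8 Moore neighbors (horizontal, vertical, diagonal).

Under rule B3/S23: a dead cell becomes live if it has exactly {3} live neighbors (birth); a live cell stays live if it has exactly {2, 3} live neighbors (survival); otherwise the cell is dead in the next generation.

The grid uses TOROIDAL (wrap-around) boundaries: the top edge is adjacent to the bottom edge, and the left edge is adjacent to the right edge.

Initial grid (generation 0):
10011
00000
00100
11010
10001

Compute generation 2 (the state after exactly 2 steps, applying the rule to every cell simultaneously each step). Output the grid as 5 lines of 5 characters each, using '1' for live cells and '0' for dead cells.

Answer: 00110
11011
00000
10010
10000

Derivation:
Simulating step by step:
Generation 0 (given above): 9 live cells
Generation 1: 11 live cells
10010
00011
01100
11110
00100
Generation 2: 9 live cells
(generation 2 grid is the final answer)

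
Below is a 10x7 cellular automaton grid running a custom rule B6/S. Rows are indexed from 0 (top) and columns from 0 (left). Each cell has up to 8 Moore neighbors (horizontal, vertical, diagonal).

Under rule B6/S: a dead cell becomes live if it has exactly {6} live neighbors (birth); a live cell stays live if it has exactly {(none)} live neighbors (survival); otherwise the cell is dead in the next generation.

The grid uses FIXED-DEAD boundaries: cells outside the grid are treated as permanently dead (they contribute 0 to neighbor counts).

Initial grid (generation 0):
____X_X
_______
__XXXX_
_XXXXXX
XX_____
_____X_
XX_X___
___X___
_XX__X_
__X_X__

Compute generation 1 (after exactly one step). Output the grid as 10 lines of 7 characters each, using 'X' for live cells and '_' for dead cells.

Answer: _______
_______
_______
_______
_______
_______
_______
_______
_______
_______

Derivation:
Simulating step by step:
Generation 0 (given above): 24 live cells
Generation 1: 0 live cells
(generation 1 grid is the final answer)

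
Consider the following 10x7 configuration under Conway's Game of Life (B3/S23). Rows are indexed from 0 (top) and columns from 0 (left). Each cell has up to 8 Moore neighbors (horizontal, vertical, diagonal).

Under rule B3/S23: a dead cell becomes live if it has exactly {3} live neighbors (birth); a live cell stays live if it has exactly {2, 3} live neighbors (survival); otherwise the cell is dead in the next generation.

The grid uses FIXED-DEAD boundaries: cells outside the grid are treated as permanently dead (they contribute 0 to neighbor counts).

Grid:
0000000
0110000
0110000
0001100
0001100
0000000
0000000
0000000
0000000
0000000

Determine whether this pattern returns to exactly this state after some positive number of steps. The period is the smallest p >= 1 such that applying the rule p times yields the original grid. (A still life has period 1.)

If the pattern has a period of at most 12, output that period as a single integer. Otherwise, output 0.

Answer: 2

Derivation:
Simulating and comparing each generation to the original:
Gen 0 (original, given above): 8 live cells
Gen 1: 6 live cells, differs from original
Gen 2: 8 live cells, MATCHES original -> period = 2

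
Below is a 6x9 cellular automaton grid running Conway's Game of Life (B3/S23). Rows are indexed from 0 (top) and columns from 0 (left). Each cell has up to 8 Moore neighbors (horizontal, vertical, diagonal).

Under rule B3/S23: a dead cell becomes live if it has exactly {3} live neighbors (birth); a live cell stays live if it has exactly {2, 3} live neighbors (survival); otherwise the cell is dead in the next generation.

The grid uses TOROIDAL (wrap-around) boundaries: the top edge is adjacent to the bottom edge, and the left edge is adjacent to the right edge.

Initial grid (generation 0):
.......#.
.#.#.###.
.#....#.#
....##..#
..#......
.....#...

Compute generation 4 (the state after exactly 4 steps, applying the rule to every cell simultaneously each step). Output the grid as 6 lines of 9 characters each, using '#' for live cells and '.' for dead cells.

Answer: .........
..###....
...##....
...##....
.........
.........

Derivation:
Simulating step by step:
Generation 0 (given above): 14 live cells
Generation 1: 14 live cells
....##.#.
#.#..#..#
..#.....#
#....#.#.
....##...
.........
Generation 2: 22 live cells
....###.#
##.######
......##.
....###.#
....###..
......#..
Generation 3: 7 live cells
...#....#
#..#.....
...#.....
....#....
....#....
.........
Generation 4: 7 live cells
(generation 4 grid is the final answer)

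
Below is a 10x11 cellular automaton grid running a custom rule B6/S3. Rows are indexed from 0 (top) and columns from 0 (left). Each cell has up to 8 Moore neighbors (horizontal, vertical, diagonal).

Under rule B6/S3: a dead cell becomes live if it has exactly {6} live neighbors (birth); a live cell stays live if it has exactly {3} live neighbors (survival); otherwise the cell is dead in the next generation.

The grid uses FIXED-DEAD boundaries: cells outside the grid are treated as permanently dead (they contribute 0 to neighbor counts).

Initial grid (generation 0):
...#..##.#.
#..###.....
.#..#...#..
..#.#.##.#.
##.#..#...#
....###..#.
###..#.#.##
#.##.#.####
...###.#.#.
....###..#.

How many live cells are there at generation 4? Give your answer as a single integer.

Answer: 0

Derivation:
Simulating step by step:
Generation 0 (given above): 49 live cells
Generation 1: 20 live cells
...........
...#.#.....
...........
..#....#...
...#.#.....
....#....#.
..#...###..
....####...
......###..
......#....
Generation 2: 1 live cells
...........
...........
...........
...........
...........
...........
........#..
...........
...........
...........
Generation 3: 0 live cells
...........
...........
...........
...........
...........
...........
...........
...........
...........
...........
Generation 4: 0 live cells
...........
...........
...........
...........
...........
...........
...........
...........
...........
...........
Population at generation 4: 0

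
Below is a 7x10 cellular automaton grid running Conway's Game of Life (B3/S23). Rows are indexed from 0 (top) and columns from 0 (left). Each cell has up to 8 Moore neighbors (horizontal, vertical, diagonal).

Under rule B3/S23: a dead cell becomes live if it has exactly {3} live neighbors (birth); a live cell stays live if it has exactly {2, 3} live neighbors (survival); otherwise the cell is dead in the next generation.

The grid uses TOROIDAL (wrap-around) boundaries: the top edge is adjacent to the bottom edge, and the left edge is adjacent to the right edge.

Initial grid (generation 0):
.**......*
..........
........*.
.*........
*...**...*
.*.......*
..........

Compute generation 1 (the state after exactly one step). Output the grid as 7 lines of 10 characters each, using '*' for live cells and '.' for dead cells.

Answer: ..........
..........
..........
*........*
.*.......*
.........*
.**.......

Derivation:
Simulating step by step:
Generation 0 (given above): 11 live cells
Generation 1: 7 live cells
(generation 1 grid is the final answer)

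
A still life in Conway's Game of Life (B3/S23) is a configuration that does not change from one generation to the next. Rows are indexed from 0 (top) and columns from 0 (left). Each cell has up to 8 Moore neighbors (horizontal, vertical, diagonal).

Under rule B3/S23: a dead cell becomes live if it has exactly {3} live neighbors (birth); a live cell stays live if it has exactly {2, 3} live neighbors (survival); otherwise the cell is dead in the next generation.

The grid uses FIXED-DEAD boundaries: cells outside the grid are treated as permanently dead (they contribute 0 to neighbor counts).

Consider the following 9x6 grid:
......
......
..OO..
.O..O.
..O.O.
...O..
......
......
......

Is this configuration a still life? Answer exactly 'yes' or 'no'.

Compute generation 1 and compare to generation 0 (given above):
Generation 1:
......
......
..OO..
.O..O.
..O.O.
...O..
......
......
......
The grids are IDENTICAL -> still life.

Answer: yes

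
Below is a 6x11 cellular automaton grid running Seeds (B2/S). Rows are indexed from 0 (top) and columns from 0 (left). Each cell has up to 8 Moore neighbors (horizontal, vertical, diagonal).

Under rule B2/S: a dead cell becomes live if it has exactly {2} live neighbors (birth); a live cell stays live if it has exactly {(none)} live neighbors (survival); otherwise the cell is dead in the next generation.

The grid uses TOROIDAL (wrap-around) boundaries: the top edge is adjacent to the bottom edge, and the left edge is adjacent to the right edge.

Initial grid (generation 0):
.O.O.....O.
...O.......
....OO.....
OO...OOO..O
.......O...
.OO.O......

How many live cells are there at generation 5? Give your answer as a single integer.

Answer: 9

Derivation:
Simulating step by step:
Generation 0 (given above): 16 live cells
Generation 1: 14 live cells
O..........
.....O.....
.OOO...O..O
........O..
...OO...O.O
O.......O..
Generation 2: 18 live cells
.O........O
...OO.O...O
O...O.O.OO.
.O........O
O..........
.O.OO..O...
Generation 3: 15 live cells
......OO.O.
.OO.....O..
.OO........
.....O.OO..
...OO.....O
..........O
Generation 4: 28 live cells
OOO.......O
O..O..O..O.
O..O..O..O.
OO....O..O.
O....OOOO..
O..OOOOOO..
Generation 5: 9 live cells
...........
....OO.OO..
....O......
..O.O......
..OO.......
...........
Population at generation 5: 9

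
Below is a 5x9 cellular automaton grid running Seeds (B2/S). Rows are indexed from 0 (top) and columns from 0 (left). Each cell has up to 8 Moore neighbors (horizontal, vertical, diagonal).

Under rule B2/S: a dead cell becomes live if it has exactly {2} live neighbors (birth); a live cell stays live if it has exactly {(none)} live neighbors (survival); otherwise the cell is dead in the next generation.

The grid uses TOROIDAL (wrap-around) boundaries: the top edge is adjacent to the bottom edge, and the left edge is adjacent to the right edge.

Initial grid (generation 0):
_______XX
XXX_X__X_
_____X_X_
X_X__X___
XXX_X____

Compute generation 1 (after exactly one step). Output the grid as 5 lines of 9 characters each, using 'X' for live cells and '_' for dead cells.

Answer: ____XXX__
___X_X___
_________
_________
_____XXX_

Derivation:
Simulating step by step:
Generation 0 (given above): 16 live cells
Generation 1: 8 live cells
(generation 1 grid is the final answer)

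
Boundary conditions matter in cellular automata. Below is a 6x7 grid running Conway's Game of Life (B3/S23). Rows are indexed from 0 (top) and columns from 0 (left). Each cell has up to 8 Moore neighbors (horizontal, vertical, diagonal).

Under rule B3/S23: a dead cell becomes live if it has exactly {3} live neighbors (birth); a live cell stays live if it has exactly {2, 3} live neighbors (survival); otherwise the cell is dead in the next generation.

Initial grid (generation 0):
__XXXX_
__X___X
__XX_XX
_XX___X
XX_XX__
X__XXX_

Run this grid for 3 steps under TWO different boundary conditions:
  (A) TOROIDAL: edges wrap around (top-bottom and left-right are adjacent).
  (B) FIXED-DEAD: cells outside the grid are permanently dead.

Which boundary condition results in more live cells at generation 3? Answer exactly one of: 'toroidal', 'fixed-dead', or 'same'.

Answer: same

Derivation:
Under TOROIDAL boundary, generation 3:
_XX____
_XX__XX
____X__
_____XX
_______
_XX____
Population = 11

Under FIXED-DEAD boundary, generation 3:
___XXX_
___X__X
_______
_____XX
X_X____
X_X____
Population = 11

Comparison: toroidal=11, fixed-dead=11 -> same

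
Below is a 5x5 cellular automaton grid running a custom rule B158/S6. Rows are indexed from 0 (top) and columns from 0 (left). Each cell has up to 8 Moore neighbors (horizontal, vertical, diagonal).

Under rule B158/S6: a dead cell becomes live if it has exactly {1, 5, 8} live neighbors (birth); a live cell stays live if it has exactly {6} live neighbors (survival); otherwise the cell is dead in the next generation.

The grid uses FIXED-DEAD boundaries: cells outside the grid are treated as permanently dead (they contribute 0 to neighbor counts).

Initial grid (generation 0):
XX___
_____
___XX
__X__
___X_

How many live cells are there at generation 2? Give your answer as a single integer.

Simulating step by step:
Generation 0 (given above): 6 live cells
Generation 1: 5 live cells
__X__
_____
_X___
_X___
_X__X
Generation 2: 7 live cells
_X_X_
X__X_
_____
___XX
___X_
Population at generation 2: 7

Answer: 7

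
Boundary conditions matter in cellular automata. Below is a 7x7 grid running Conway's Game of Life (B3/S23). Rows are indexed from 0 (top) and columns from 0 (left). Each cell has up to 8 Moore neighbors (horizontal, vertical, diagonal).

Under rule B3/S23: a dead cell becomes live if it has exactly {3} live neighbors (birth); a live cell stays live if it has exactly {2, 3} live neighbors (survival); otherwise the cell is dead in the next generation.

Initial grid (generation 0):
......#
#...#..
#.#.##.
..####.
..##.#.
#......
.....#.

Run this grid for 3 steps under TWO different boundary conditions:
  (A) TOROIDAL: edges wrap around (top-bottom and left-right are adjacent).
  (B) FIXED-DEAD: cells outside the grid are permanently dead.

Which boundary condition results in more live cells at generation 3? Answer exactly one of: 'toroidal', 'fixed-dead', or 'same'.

Under TOROIDAL boundary, generation 3:
..#....
.......
.....##
...#..#
##...##
.......
#......
Population = 10

Under FIXED-DEAD boundary, generation 3:
.......
..##...
.......
.###...
.......
.......
.......
Population = 5

Comparison: toroidal=10, fixed-dead=5 -> toroidal

Answer: toroidal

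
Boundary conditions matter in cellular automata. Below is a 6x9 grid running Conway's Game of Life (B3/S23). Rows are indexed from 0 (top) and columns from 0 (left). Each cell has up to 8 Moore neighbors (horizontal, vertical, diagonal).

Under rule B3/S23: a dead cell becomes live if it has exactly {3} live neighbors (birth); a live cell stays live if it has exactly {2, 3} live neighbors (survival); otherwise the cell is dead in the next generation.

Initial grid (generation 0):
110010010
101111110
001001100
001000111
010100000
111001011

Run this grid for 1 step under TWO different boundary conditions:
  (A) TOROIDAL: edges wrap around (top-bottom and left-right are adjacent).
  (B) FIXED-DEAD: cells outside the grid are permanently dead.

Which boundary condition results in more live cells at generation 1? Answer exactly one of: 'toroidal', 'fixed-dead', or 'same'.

Answer: fixed-dead

Derivation:
Under TOROIDAL boundary, generation 1:
000000000
101000010
001000000
011101110
000100000
000110110
Population = 15

Under FIXED-DEAD boundary, generation 1:
111010010
101000010
001000001
011101110
100100000
111000000
Population = 21

Comparison: toroidal=15, fixed-dead=21 -> fixed-dead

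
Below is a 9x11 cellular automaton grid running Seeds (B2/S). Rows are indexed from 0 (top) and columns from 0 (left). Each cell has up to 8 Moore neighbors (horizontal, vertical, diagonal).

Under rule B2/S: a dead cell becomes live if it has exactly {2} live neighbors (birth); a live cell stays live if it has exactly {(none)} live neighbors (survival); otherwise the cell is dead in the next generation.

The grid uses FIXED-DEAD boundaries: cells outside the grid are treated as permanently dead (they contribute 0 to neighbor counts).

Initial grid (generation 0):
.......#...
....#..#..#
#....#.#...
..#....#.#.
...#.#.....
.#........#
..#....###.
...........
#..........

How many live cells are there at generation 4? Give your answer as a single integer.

Answer: 25

Derivation:
Simulating step by step:
Generation 0 (given above): 19 live cells
Generation 1: 26 live cells
......#.#..
.....#.....
.#.##....##
.#.#.#.....
.#..#.#.###
...##.##...
.#........#
.#.....#.#.
...........
Generation 2: 25 live cells
.....#.#...
..##..###.#
#.....#....
......##...
#..........
##.........
#..###...#.
#.#.....#.#
........#..
Generation 3: 25 live cells
..###....#.
.#..#....#.
.###.....#.
##...#.....
......##...
..##.#.....
........#.#
.....#.#...
.#.....#...
Generation 4: 25 live cells
.#...#..#.#
#....#.....
.....#..#.#
...##..##..
#..#.......
....#...##.
..##.#.#.#.
.........#.
........#..
Population at generation 4: 25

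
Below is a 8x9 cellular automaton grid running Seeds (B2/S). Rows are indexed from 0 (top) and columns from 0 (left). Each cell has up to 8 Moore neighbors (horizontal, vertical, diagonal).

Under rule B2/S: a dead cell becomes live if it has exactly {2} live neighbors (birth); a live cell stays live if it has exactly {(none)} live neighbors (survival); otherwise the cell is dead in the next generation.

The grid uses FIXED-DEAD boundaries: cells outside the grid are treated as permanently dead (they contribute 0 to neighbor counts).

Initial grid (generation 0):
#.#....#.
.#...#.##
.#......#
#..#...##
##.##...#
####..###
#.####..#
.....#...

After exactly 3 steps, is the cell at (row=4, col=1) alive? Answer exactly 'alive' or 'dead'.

Answer: dead

Derivation:
Simulating step by step:
Generation 0 (given above): 32 live cells
Generation 1: 5 live cells
.........
.........
....#....
.........
.....#...
.........
.........
.##...#..
Generation 2: 4 live cells
.........
.........
.........
....##...
.........
.........
.##......
.........
Generation 3: 8 live cells
.........
.........
....##...
.........
....##...
.##......
.........
.##......

Cell (4,1) at generation 3: 0 -> dead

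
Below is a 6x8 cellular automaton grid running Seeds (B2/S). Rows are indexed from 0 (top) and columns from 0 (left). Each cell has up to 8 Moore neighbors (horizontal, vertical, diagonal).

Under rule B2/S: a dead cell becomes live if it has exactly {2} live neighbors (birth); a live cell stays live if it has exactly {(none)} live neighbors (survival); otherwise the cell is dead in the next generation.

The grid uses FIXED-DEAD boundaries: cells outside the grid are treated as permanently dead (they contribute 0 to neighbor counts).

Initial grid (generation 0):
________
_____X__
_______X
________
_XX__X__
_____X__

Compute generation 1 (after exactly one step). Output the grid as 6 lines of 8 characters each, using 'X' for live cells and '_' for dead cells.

Answer: ________
______X_
______X_
_XX___X_
____X_X_
_XX_X_X_

Derivation:
Simulating step by step:
Generation 0 (given above): 6 live cells
Generation 1: 11 live cells
(generation 1 grid is the final answer)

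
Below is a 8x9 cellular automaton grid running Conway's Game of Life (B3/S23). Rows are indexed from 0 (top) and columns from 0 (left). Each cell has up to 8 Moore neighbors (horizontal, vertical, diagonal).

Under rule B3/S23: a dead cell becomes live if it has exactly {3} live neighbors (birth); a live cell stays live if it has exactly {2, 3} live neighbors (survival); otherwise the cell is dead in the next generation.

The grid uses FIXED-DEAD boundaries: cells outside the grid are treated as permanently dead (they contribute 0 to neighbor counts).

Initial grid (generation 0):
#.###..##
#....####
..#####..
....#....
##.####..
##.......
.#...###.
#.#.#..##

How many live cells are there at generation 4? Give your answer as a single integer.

Answer: 14

Derivation:
Simulating step by step:
Generation 0 (given above): 34 live cells
Generation 1: 24 live cells
.#.###..#
........#
...#.....
.#.......
######...
.......#.
..#..####
.#...#.##
Generation 2: 15 live cells
....#....
..##.....
.........
##.......
#####....
.......##
.....#...
.....#..#
Generation 3: 16 live cells
...#.....
...#.....
.##......
#..#.....
#.##.....
.####....
......###
.........
Generation 4: 14 live cells
.........
...#.....
.###.....
#..#.....
#........
.#..#..#.
..##...#.
.......#.
Population at generation 4: 14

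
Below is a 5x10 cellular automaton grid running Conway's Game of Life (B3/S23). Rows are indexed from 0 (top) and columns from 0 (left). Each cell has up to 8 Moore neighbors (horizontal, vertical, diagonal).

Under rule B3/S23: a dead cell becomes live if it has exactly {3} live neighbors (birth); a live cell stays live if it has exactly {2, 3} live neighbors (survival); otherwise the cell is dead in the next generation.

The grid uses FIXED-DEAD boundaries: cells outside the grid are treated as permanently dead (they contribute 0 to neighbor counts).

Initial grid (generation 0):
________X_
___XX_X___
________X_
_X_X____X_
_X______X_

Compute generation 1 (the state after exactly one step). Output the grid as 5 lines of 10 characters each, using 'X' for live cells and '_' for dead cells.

Simulating step by step:
Generation 0 (given above): 10 live cells
Generation 1: 10 live cells
(generation 1 grid is the final answer)

Answer: __________
_______X__
__XXX__X__
__X____XXX
__X_______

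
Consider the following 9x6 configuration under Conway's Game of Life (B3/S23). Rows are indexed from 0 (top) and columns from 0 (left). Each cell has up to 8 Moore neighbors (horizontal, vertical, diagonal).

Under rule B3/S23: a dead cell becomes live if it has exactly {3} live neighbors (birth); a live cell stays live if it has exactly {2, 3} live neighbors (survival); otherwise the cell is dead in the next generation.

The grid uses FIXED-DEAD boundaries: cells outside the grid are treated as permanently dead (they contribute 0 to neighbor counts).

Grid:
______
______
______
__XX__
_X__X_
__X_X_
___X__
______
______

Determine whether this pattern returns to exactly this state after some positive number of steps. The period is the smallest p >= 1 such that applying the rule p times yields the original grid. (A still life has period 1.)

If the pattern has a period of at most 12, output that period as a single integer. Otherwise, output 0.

Answer: 1

Derivation:
Simulating and comparing each generation to the original:
Gen 0 (original, given above): 7 live cells
Gen 1: 7 live cells, MATCHES original -> period = 1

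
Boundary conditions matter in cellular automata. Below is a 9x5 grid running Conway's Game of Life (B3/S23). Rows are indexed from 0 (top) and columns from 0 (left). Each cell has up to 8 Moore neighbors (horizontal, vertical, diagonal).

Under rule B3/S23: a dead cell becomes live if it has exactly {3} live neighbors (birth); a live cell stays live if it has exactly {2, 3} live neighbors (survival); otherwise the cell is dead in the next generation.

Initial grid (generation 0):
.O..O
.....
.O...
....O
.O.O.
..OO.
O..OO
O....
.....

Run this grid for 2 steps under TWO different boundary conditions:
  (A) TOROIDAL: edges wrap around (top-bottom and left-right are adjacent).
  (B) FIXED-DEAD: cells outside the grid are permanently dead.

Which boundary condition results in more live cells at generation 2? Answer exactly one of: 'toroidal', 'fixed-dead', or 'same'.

Under TOROIDAL boundary, generation 2:
.....
.....
.O...
...OO
..OOO
.....
..O..
O.O..
.....
Population = 9

Under FIXED-DEAD boundary, generation 2:
.....
.....
.....
...O.
..OO.
.O...
.OOO.
..OO.
.....
Population = 9

Comparison: toroidal=9, fixed-dead=9 -> same

Answer: same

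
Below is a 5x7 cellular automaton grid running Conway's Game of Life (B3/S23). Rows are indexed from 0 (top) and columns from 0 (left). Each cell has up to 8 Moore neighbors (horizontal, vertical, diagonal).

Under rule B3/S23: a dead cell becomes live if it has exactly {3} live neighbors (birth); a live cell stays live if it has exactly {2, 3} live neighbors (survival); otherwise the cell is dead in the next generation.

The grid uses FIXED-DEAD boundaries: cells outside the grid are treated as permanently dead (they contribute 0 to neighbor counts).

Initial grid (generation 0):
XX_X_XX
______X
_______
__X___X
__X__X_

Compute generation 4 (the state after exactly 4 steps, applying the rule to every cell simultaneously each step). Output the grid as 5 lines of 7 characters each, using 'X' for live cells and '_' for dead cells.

Answer: _____XX
_____XX
_______
_______
_______

Derivation:
Simulating step by step:
Generation 0 (given above): 10 live cells
Generation 1: 4 live cells
_____XX
_____XX
_______
_______
_______
Generation 2: 4 live cells
_____XX
_____XX
_______
_______
_______
Generation 3: 4 live cells
_____XX
_____XX
_______
_______
_______
Generation 4: 4 live cells
(generation 4 grid is the final answer)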